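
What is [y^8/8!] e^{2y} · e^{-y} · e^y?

256

The EGF product rule gives c_8 = Σ_{k_1+k_2+k_3=8} C(8; k_1,k_2,k_3) · ∏ g_i(k_i), where e^{2y} gives (2)^k; e^{-y} gives (-1)^k; e^y gives (1)^k.
g_1(k) for k = 0…8: 1, 2, 4, 8, 16, 32, 64, 128, 256.
g_2(k) for k = 0…8: 1, -1, 1, -1, 1, -1, 1, -1, 1.
g_3(k) for k = 0…8: 1, 1, 1, 1, 1, 1, 1, 1, 1.
First combine the last two factors: h(k) = Σ_j C(k,j)·g_2(j)·g_3(k−j) for k = 0…8: 1, 0, 0, 0, 0, 0, 0, 0, 0.
c_8 = Σ_k C(8,k)·g_1(k)·h(8−k) = 1·256·1 = 256.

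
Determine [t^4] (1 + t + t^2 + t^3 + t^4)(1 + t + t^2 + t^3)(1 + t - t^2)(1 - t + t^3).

(1 + t + t^2 + t^3 + t^4) has coefficients 1,1,1,1,1 for degrees 0…4.
(1 + t + t^2 + t^3) has coefficients 1,1,1,1,0 for degrees 0…4.
Multiplying by (1 + t - t^2) gives running coefficients 1,2,1,1,0 for degrees 0…4.
Finally multiplying by (1 - t + t^3), the product of all factors after the first has coefficients 1,1,-1,1,1 for degrees 0…4.
[t^4] = 1·1 + 1·1 + 1·(-1) + 1·1 + 1·1 = 3.

3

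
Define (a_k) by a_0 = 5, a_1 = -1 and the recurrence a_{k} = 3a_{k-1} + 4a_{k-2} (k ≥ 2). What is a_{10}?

The ordinary generating function has denominator 1 - 3t - 4t^2.
Iterating the recurrence: a_0,…,a_{10} = 5, -1, 17, 47, 209, 815, 3281, 13103, 52433, 209711, 838865.

838865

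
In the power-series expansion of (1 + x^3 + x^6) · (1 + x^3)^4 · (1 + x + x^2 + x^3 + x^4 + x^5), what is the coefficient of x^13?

25

(1 + x^3 + x^6) has coefficients 1,0,0,1,0,0,1 for degrees 0…6.
(1 + x^3)^4 has coefficients 1,0,0,4,0,0,6,0,0,4,0,0,1,0 for degrees 0…13.
Finally multiplying by (1 + x + x^2 + x^3 + x^4 + x^5), the product of all factors after the first has coefficients 1,1,1,5,5,5,10,10,10,10,10,10,5,5 for degrees 0…13.
[x^13] = 1·5 + 1·10 + 1·10 = 25.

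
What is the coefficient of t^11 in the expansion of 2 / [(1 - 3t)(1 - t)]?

531440

The denominator gives the recurrence a_n = 4a_(n−1) − 3a_(n−2) for n ≥ 2; the numerator fixes a_0 = 2, a_1 = 8.
Iterating: 2, 8, 26, 80, 242, 728, 2186, 6560, 19682, 59048, 177146, 531440, so a_11 = 531440.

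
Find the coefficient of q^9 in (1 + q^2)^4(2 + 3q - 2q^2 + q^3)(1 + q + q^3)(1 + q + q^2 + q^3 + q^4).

(1 + q^2)^4 has coefficients 1,0,4,0,6,0,4,0,1 for degrees 0…8.
(2 + 3q - 2q^2 + q^3) has coefficients 2,3,-2,1,0,0,0,0,0,0 for degrees 0…9.
Multiplying by (1 + q + q^3) gives running coefficients 2,5,1,1,4,-2,1,0,0,0 for degrees 0…9.
Finally multiplying by (1 + q + q^2 + q^3 + q^4), the product of all factors after the first has coefficients 2,7,8,9,13,9,5,4,3,-1 for degrees 0…9.
[q^9] = 1·(-1) + 4·4 + 6·9 + 4·9 + 1·7 = 112.

112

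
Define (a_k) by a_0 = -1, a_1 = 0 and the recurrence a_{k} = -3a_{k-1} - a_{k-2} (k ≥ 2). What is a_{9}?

-987

The ordinary generating function has denominator 1 + 3t + t^2.
Iterating the recurrence: a_0,…,a_{9} = -1, 0, 1, -3, 8, -21, 55, -144, 377, -987.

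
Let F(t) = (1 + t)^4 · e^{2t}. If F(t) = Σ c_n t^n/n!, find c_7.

30144

The EGF product rule gives c_7 = Σ_{k_1+k_2=7} C(7; k_1,k_2) · ∏ g_i(k_i), where (1+t)^4 gives the falling factorial (4)_k; e^{2t} gives (2)^k.
g_1(k) for k = 0…7: 1, 4, 12, 24, 24, 0, 0, 0.
g_2(k) for k = 0…7: 1, 2, 4, 8, 16, 32, 64, 128.
c_7 = Σ_k C(7,k)·g_1(k)·g_2(7−k) = 1·1·128 + 7·4·64 + 21·12·32 + 35·24·16 + 35·24·8 = 128 + 1792 + 8064 + 13440 + 6720 = 30144.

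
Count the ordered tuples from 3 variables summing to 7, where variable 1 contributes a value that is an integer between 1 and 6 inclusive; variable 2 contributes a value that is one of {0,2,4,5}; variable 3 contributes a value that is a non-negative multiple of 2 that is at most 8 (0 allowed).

The generating function for the choices is (t + t² + t³ + t⁴ + t⁵ + t⁶)·(1 + t² + t⁴ + t⁵)·(1 + t² + t⁴ + t⁶ + t⁸); the count is [t⁷].
(t + t² + t³ + t⁴ + t⁵ + t⁶) has coefficients 0,1,1,1,1,1,1 for degrees 0…6.
(1 + t² + t⁴ + t⁵) has coefficients 1,0,1,0,1,1,0,0 for degrees 0…7.
Finally multiplying by (1 + t² + t⁴ + t⁶ + t⁸), the product of all factors after the first has coefficients 1,0,2,0,3,1,3,1 for degrees 0…7.
[t⁷] = 1·3 + 1·1 + 1·3 + 1·0 + 1·2 + 1·0 = 9.

9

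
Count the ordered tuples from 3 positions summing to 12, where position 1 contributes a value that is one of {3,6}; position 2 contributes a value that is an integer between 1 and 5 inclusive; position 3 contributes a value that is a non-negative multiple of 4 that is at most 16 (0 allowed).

3

The generating function for the choices is (x³ + x⁶)·(x + x² + x³ + x⁴ + x⁵)·(1 + x⁴ + x⁸ + x¹² + x¹⁶); the count is [x¹²].
(x³ + x⁶) has coefficients 0,0,0,1,0,0,1 for degrees 0…6.
(x + x² + x³ + x⁴ + x⁵) has coefficients 0,1,1,1,1,1,0,0,0,0,0,0,0 for degrees 0…12.
Finally multiplying by (1 + x⁴ + x⁸ + x¹² + x¹⁶), the product of all factors after the first has coefficients 0,1,1,1,1,2,1,1,1,2,1,1,1 for degrees 0…12.
[x¹²] = 1·2 + 1·1 = 3.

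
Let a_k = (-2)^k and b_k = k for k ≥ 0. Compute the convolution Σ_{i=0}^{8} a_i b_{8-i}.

-54

This is [x^8] in the product of the two ordinary generating functions.
Σ = 1·8 − 2·7 + 4·6 − 8·5 + 16·4 − 32·3 + 64·2 − 128·1 + 256·0 = -54.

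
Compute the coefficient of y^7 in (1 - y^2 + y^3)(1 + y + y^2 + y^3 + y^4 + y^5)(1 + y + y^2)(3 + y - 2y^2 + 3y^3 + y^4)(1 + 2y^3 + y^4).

(1 - y^2 + y^3) has coefficients 1,0,-1,1 for degrees 0…3.
(1 + y + y^2 + y^3 + y^4 + y^5) has coefficients 1,1,1,1,1,1,0,0 for degrees 0…7.
Multiplying by (1 + y + y^2) gives running coefficients 1,2,3,3,3,3,2,1 for degrees 0…7.
Multiplying by (3 + y - 2y^2 + 3y^3 + y^4) gives running coefficients 3,7,9,11,13,17,15,11 for degrees 0…7.
Finally multiplying by (1 + 2y^3 + y^4), the product of all factors after the first has coefficients 3,7,9,17,30,42,46,48 for degrees 0…7.
[y^7] = 1·48 − 1·42 + 1·30 = 36.

36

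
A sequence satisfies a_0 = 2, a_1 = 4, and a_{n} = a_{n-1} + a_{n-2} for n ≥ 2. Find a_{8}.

110

The ordinary generating function has denominator 1 - q - q^2.
Iterating the recurrence: a_0,…,a_{8} = 2, 4, 6, 10, 16, 26, 42, 68, 110.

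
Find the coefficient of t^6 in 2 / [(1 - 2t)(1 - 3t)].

Partial fractions give a closed form: a_n = (-4)·2^n + (6)·3^n.
At n = 6: a_6 = 4118.

4118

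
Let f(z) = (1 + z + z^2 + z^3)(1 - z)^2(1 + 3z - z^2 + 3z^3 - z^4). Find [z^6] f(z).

4

(1 + z + z^2 + z^3) has coefficients 1,1,1,1 for degrees 0…3.
(1 - z)^2 has coefficients 1,-2,1,0,0,0,0 for degrees 0…6.
Finally multiplying by (1 + 3z - z^2 + 3z^3 - z^4), the product of all factors after the first has coefficients 1,1,-6,8,-8,5,-1 for degrees 0…6.
[z^6] = 1·(-1) + 1·5 + 1·(-8) + 1·8 = 4.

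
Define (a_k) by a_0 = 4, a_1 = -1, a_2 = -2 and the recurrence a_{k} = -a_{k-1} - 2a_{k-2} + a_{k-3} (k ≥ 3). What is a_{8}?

The ordinary generating function has denominator 1 + z + 2z^2 - z^3.
Iterating the recurrence: a_0,…,a_{8} = 4, -1, -2, 8, -5, -13, 31, -10, -65.

-65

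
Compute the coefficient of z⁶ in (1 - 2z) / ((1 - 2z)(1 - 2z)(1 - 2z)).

The denominator gives the recurrence a_n = 6a_(n−1) − 12a_(n−2) + 8a_(n−3) for n ≥ 3; the numerator fixes a_0 = 1, a_1 = 4, a_2 = 12.
Iterating: 1, 4, 12, 32, 80, 192, 448, so a_6 = 448.

448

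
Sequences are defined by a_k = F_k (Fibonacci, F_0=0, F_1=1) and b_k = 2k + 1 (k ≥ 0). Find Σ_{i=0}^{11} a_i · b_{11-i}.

960

This is [x^11] in the product of the two ordinary generating functions.
Σ = 0·23 + 1·21 + 1·19 + 2·17 + 3·15 + 5·13 + 8·11 + 13·9 + 21·7 + 34·5 + 55·3 + 89·1 = 960.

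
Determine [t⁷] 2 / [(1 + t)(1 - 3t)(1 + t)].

The denominator gives the recurrence a_n = a_(n−1) + 5a_(n−2) + 3a_(n−3) for n ≥ 3; the numerator fixes a_0 = 2, a_1 = 2, a_2 = 12.
Iterating: 2, 2, 12, 28, 94, 270, 824, 2456, so a_7 = 2456.

2456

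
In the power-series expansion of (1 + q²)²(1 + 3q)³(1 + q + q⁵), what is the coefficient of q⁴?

(1 + q²)² has coefficients 1,0,2,0,1 for degrees 0…4.
(1 + 3q)³ has coefficients 1,9,27,27,0 for degrees 0…4.
Finally multiplying by (1 + q + q⁵), the product of all factors after the first has coefficients 1,10,36,54,27 for degrees 0…4.
[q⁴] = 1·27 + 2·36 + 1·1 = 100.

100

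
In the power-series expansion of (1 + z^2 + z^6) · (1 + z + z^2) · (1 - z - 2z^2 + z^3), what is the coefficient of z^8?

-2

(1 + z^2 + z^6) has coefficients 1,0,1,0,0,0,1 for degrees 0…6.
(1 + z + z^2) has coefficients 1,1,1,0,0,0,0,0,0 for degrees 0…8.
Finally multiplying by (1 - z - 2z^2 + z^3), the product of all factors after the first has coefficients 1,0,-2,-2,-1,1,0,0,0 for degrees 0…8.
[z^8] = 1·0 + 1·0 + 1·(-2) = -2.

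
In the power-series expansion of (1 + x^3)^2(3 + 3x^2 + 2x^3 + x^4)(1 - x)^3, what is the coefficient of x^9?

(1 + x^3)^2 has coefficients 1,0,0,2,0,0,1 for degrees 0…6.
(3 + 3x^2 + 2x^3 + x^4) has coefficients 3,0,3,2,1,0,0,0,0,0 for degrees 0…9.
Finally multiplying by (1 - x)^3, the product of all factors after the first has coefficients 3,-9,12,-10,4,0,1,-1,0,0 for degrees 0…9.
[x^9] = 1·0 + 2·1 + 1·(-10) = -8.

-8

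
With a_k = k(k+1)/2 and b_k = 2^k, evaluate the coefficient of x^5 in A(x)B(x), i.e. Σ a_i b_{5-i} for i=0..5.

This is [x^5] in the product of the two ordinary generating functions.
Σ = 0·32 + 1·16 + 3·8 + 6·4 + 10·2 + 15·1 = 99.

99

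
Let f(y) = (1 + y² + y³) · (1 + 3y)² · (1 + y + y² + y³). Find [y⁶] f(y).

(1 + y² + y³) has coefficients 1,0,1,1 for degrees 0…3.
(1 + 3y)² has coefficients 1,6,9,0,0,0,0 for degrees 0…6.
Finally multiplying by (1 + y + y² + y³), the product of all factors after the first has coefficients 1,7,16,16,15,9,0 for degrees 0…6.
[y⁶] = 1·0 + 1·15 + 1·16 = 31.

31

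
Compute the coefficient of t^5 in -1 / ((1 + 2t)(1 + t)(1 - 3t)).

Partial fractions give a closed form: a_n = (-4/5)·(-2)^n + (1/4)·(-1)^n + (-9/20)·3^n.
At n = 5: a_5 = -84.

-84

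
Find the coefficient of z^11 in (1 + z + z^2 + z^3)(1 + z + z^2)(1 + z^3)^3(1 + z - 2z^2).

-6

(1 + z + z^2 + z^3) has coefficients 1,1,1,1 for degrees 0…3.
(1 + z + z^2) has coefficients 1,1,1,0,0,0,0,0,0,0,0,0 for degrees 0…11.
Multiplying by (1 + z^3)^3 gives running coefficients 1,1,1,3,3,3,3,3,3,1,1,1 for degrees 0…11.
Finally multiplying by (1 + z - 2z^2), the product of all factors after the first has coefficients 1,2,0,2,4,0,0,0,0,-2,-4,0 for degrees 0…11.
[z^11] = 1·0 + 1·(-4) + 1·(-2) + 1·0 = -6.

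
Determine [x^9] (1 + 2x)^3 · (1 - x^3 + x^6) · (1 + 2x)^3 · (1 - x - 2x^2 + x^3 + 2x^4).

(1 + 2x)^3 has coefficients 1,6,12,8 for degrees 0…3.
(1 - x^3 + x^6) has coefficients 1,0,0,-1,0,0,1,0,0,0 for degrees 0…9.
Multiplying by (1 + 2x)^3 gives running coefficients 1,6,12,7,-6,-12,-7,6,12,8 for degrees 0…9.
Finally multiplying by (1 - x - 2x^2 + x^3 + 2x^4), the product of all factors after the first has coefficients 1,5,4,-16,-29,4,48,45,-4,-47 for degrees 0…9.
[x^9] = 1·(-47) + 6·(-4) + 12·45 + 8·48 = 853.

853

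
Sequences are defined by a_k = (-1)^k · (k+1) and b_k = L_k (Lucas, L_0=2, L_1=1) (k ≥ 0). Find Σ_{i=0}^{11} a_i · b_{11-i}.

The convolution is the x^11 coefficient of A(x)B(x).
Σ = 1·199 − 2·123 + 3·76 − 4·47 + 5·29 − 6·18 + 7·11 − 8·7 + 9·4 − 10·3 + 11·1 − 12·2 = 44.

44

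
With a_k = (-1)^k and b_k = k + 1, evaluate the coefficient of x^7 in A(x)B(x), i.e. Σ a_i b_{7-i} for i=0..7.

This is [x^7] in the product of the two ordinary generating functions.
Σ = 1·8 − 1·7 + 1·6 − 1·5 + 1·4 − 1·3 + 1·2 − 1·1 = 4.

4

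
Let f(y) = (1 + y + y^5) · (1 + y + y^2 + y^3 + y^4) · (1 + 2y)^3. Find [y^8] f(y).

35

(1 + y + y^5) has coefficients 1,1,0,0,0,1 for degrees 0…5.
(1 + y + y^2 + y^3 + y^4) has coefficients 1,1,1,1,1,0,0,0,0 for degrees 0…8.
Finally multiplying by (1 + 2y)^3, the product of all factors after the first has coefficients 1,7,19,27,27,26,20,8,0 for degrees 0…8.
[y^8] = 1·0 + 1·8 + 1·27 = 35.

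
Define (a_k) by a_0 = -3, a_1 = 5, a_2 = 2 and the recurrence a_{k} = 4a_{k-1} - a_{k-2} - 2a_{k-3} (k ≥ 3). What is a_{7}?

The ordinary generating function has denominator 1 - 4x + x^2 + 2x^3.
Iterating the recurrence: a_0,…,a_{7} = -3, 5, 2, 9, 24, 83, 290, 1029.

1029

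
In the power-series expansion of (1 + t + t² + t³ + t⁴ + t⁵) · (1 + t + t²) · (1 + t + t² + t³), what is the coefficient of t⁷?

9

(1 + t + t² + t³ + t⁴ + t⁵) has coefficients 1,1,1,1,1,1 for degrees 0…5.
(1 + t + t²) has coefficients 1,1,1,0,0,0,0,0 for degrees 0…7.
Finally multiplying by (1 + t + t² + t³), the product of all factors after the first has coefficients 1,2,3,3,2,1,0,0 for degrees 0…7.
[t⁷] = 1·0 + 1·0 + 1·1 + 1·2 + 1·3 + 1·3 = 9.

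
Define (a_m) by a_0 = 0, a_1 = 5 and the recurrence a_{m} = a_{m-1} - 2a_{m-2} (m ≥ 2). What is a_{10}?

-55

The ordinary generating function has denominator 1 - q + 2q^2.
Iterating the recurrence: a_0,…,a_{10} = 0, 5, 5, -5, -15, -5, 25, 35, -15, -85, -55.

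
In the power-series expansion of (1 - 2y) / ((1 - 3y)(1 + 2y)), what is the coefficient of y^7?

Partial fractions give a closed form: a_n = (1/5)·3^n + (4/5)·(-2)^n.
At n = 7: a_7 = 335.

335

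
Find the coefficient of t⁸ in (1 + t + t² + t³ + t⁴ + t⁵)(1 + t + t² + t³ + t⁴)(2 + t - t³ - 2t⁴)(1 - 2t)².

16

(1 + t + t² + t³ + t⁴ + t⁵) has coefficients 1,1,1,1,1,1 for degrees 0…5.
(1 + t + t² + t³ + t⁴) has coefficients 1,1,1,1,1,0,0,0,0 for degrees 0…8.
Multiplying by (2 + t - t³ - 2t⁴) gives running coefficients 2,3,3,2,0,-2,-3,-3,-2 for degrees 0…8.
Finally multiplying by (1 - 2t)², the product of all factors after the first has coefficients 2,-5,-1,2,4,6,5,1,-2 for degrees 0…8.
[t⁸] = 1·(-2) + 1·1 + 1·5 + 1·6 + 1·4 + 1·2 = 16.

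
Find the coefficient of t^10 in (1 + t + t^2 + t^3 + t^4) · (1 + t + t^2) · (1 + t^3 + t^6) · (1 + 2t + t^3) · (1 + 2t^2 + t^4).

(1 + t + t^2 + t^3 + t^4) has coefficients 1,1,1,1,1 for degrees 0…4.
(1 + t + t^2) has coefficients 1,1,1,0,0,0,0,0,0,0,0 for degrees 0…10.
Multiplying by (1 + t^3 + t^6) gives running coefficients 1,1,1,1,1,1,1,1,1,0,0 for degrees 0…10.
Multiplying by (1 + 2t + t^3) gives running coefficients 1,3,3,4,4,4,4,4,4,3,1 for degrees 0…10.
Finally multiplying by (1 + 2t^2 + t^4), the product of all factors after the first has coefficients 1,3,5,10,11,15,15,16,16,15,13 for degrees 0…10.
[t^10] = 1·13 + 1·15 + 1·16 + 1·16 + 1·15 = 75.

75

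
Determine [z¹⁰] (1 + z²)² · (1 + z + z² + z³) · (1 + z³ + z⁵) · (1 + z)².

18

(1 + z²)² has coefficients 1,0,2,0,1 for degrees 0…4.
(1 + z + z² + z³) has coefficients 1,1,1,1,0,0,0,0,0,0,0 for degrees 0…10.
Multiplying by (1 + z³ + z⁵) gives running coefficients 1,1,1,2,1,2,2,1,1,0,0 for degrees 0…10.
Finally multiplying by (1 + z)², the product of all factors after the first has coefficients 1,3,4,5,6,6,7,7,5,3,1 for degrees 0…10.
[z¹⁰] = 1·1 + 2·5 + 1·7 = 18.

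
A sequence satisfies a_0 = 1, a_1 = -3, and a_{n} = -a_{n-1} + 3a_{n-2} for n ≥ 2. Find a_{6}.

177

The ordinary generating function has denominator 1 + z - 3z^2.
Iterating the recurrence: a_0,…,a_{6} = 1, -3, 6, -15, 33, -78, 177.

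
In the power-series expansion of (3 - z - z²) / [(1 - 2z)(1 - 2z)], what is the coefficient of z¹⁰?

26368

The denominator gives the recurrence a_n = 4a_(n−1) − 4a_(n−2) for n ≥ 3; the numerator fixes a_0 = 3, a_1 = 11, a_2 = 31.
Iterating: 3, 11, 31, 80, 196, 464, 1072, 2432, 5440, 12032, 26368, so a_10 = 26368.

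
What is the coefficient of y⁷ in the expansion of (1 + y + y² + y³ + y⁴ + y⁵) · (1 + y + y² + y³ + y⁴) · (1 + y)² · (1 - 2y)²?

(1 + y + y² + y³ + y⁴ + y⁵) has coefficients 1,1,1,1,1,1 for degrees 0…5.
(1 + y + y² + y³ + y⁴) has coefficients 1,1,1,1,1,0,0,0 for degrees 0…7.
Multiplying by (1 + y)² gives running coefficients 1,3,4,4,4,3,1,0 for degrees 0…7.
Finally multiplying by (1 - 2y)², the product of all factors after the first has coefficients 1,-1,-4,0,4,3,5,8 for degrees 0…7.
[y⁷] = 1·8 + 1·5 + 1·3 + 1·4 + 1·0 + 1·(-4) = 16.

16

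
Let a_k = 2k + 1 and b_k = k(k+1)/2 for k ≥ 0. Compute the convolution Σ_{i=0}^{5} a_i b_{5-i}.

The convolution is the x^5 coefficient of A(x)B(x).
Σ = 1·15 + 3·10 + 5·6 + 7·3 + 9·1 + 11·0 = 105.

105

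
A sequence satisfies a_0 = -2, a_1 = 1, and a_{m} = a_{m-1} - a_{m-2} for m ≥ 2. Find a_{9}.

2

The ordinary generating function has denominator 1 - y + y^2.
Iterating the recurrence: a_0,…,a_{9} = -2, 1, 3, 2, -1, -3, -2, 1, 3, 2.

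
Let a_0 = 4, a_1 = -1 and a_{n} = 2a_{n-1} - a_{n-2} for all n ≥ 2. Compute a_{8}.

The ordinary generating function has denominator 1 - 2z + z^2.
Iterating the recurrence: a_0,…,a_{8} = 4, -1, -6, -11, -16, -21, -26, -31, -36.

-36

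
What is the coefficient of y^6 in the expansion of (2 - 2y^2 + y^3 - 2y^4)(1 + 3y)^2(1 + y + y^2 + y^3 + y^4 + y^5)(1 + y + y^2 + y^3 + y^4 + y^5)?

(2 - 2y^2 + y^3 - 2y^4) has coefficients 2,0,-2,1,-2 for degrees 0…4.
(1 + 3y)^2 has coefficients 1,6,9,0,0,0,0 for degrees 0…6.
Multiplying by (1 + y + y^2 + y^3 + y^4 + y^5) gives running coefficients 1,7,16,16,16,16,15 for degrees 0…6.
Finally multiplying by (1 + y + y^2 + y^3 + y^4 + y^5), the product of all factors after the first has coefficients 1,8,24,40,56,72,86 for degrees 0…6.
[y^6] = 2·86 − 2·56 + 1·40 − 2·24 = 52.

52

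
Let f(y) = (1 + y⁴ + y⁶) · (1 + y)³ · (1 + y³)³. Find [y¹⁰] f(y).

(1 + y⁴ + y⁶) has coefficients 1,0,0,0,1,0,1 for degrees 0…6.
(1 + y)³ has coefficients 1,3,3,1,0,0,0,0,0,0,0 for degrees 0…10.
Finally multiplying by (1 + y³)³, the product of all factors after the first has coefficients 1,3,3,4,9,9,6,9,9,4,3 for degrees 0…10.
[y¹⁰] = 1·3 + 1·6 + 1·9 = 18.

18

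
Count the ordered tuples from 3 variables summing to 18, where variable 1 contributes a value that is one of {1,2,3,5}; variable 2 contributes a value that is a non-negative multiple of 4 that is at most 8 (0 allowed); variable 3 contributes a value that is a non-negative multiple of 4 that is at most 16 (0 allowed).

3

The generating function for the choices is (x + x² + x³ + x⁵)·(1 + x⁴ + x⁸)·(1 + x⁴ + x⁸ + x¹² + x¹⁶); the count is [x¹⁸].
(x + x² + x³ + x⁵) has coefficients 0,1,1,1,0,1 for degrees 0…5.
(1 + x⁴ + x⁸) has coefficients 1,0,0,0,1,0,0,0,1,0,0,0,0,0,0,0,0,0,0 for degrees 0…18.
Finally multiplying by (1 + x⁴ + x⁸ + x¹² + x¹⁶), the product of all factors after the first has coefficients 1,0,0,0,2,0,0,0,3,0,0,0,3,0,0,0,3,0,0 for degrees 0…18.
[x¹⁸] = 1·0 + 1·3 + 1·0 + 1·0 = 3.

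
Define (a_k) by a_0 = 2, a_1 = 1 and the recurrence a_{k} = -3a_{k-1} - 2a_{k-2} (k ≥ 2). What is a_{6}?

-187

The ordinary generating function has denominator 1 + 3q + 2q^2.
Iterating the recurrence: a_0,…,a_{6} = 2, 1, -7, 19, -43, 91, -187.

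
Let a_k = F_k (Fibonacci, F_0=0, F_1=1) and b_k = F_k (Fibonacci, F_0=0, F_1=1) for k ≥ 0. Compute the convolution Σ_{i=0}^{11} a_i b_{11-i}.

420

Write out a_i and b_{11-i} for i = 0,…,11 and sum the products.
Σ = 0·89 + 1·55 + 1·34 + 2·21 + 3·13 + 5·8 + 8·5 + 13·3 + 21·2 + 34·1 + 55·1 + 89·0 = 420.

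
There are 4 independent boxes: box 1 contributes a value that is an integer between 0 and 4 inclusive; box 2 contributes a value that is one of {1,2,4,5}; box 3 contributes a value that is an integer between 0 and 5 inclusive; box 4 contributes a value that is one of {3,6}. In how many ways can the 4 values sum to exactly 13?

The generating function for the choices is (1 + z + z² + z³ + z⁴)·(z + z² + z⁴ + z⁵)·(1 + z + z² + z³ + z⁴ + z⁵)·(z³ + z⁶); the count is [z¹³].
(1 + z + z² + z³ + z⁴) has coefficients 1,1,1,1,1 for degrees 0…4.
(z + z² + z⁴ + z⁵) has coefficients 0,1,1,0,1,1,0,0,0,0,0,0,0,0 for degrees 0…13.
Multiplying by (1 + z + z² + z³ + z⁴ + z⁵) gives running coefficients 0,1,2,2,3,4,4,3,2,2,1,0,0,0 for degrees 0…13.
Finally multiplying by (z³ + z⁶), the product of all factors after the first has coefficients 0,0,0,0,1,2,2,4,6,6,6,6,6,4 for degrees 0…13.
[z¹³] = 1·4 + 1·6 + 1·6 + 1·6 + 1·6 = 28.

28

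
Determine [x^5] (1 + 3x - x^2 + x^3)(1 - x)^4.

(1 + 3x - x^2 + x^3) has coefficients 1,3,-1,1 for degrees 0…3.
(1 - x)^4 has coefficients 1,-4,6,-4,1,0 for degrees 0…5.
[x^5] = 1·0 + 3·1 − 1·(-4) + 1·6 = 13.

13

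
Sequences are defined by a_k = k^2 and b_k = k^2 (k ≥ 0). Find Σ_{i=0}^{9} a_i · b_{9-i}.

This is [x^9] in the product of the two ordinary generating functions.
Σ = 0·81 + 1·64 + 4·49 + 9·36 + 16·25 + 25·16 + 36·9 + 49·4 + 64·1 + 81·0 = 1968.

1968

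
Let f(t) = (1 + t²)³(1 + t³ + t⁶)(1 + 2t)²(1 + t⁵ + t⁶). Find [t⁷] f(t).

34

(1 + t²)³ has coefficients 1,0,3,0,3,0,1 for degrees 0…6.
(1 + t³ + t⁶) has coefficients 1,0,0,1,0,0,1,0 for degrees 0…7.
Multiplying by (1 + 2t)² gives running coefficients 1,4,4,1,4,4,1,4 for degrees 0…7.
Finally multiplying by (1 + t⁵ + t⁶), the product of all factors after the first has coefficients 1,4,4,1,4,5,6,12 for degrees 0…7.
[t⁷] = 1·12 + 3·5 + 3·1 + 1·4 = 34.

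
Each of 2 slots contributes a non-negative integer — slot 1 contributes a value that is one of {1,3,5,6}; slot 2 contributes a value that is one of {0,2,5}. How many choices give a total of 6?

2

The generating function for the choices is (q + q³ + q⁵ + q⁶)·(1 + q² + q⁵); the count is [q⁶].
(q + q³ + q⁵ + q⁶) has coefficients 0,1,0,1,0,1,1 for degrees 0…6.
(1 + q² + q⁵) has coefficients 1,0,1,0,0,1,0 for degrees 0…6.
[q⁶] = 1·1 + 1·0 + 1·0 + 1·1 = 2.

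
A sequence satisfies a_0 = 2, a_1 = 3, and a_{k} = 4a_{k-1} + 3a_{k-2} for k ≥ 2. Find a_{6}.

8154

The ordinary generating function has denominator 1 - 4y - 3y^2.
Iterating the recurrence: a_0,…,a_{6} = 2, 3, 18, 81, 378, 1755, 8154.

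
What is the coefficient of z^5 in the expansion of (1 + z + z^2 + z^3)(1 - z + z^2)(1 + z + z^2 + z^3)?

3

(1 + z + z^2 + z^3) has coefficients 1,1,1,1 for degrees 0…3.
(1 - z + z^2) has coefficients 1,-1,1,0,0,0 for degrees 0…5.
Finally multiplying by (1 + z + z^2 + z^3), the product of all factors after the first has coefficients 1,0,1,1,0,1 for degrees 0…5.
[z^5] = 1·1 + 1·0 + 1·1 + 1·1 = 3.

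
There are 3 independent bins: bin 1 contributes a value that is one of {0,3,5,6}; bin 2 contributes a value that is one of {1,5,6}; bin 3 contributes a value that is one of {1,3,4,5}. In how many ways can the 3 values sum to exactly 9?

5

The generating function for the choices is (1 + q^3 + q^5 + q^6)·(q + q^5 + q^6)·(q + q^3 + q^4 + q^5); the count is [q^9].
(1 + q^3 + q^5 + q^6) has coefficients 1,0,0,1,0,1,1 for degrees 0…6.
(q + q^5 + q^6) has coefficients 0,1,0,0,0,1,1,0,0,0 for degrees 0…9.
Finally multiplying by (q + q^3 + q^4 + q^5), the product of all factors after the first has coefficients 0,0,1,0,1,1,2,1,1,2 for degrees 0…9.
[q^9] = 1·2 + 1·2 + 1·1 + 1·0 = 5.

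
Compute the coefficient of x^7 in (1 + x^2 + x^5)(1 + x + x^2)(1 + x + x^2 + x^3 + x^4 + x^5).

(1 + x^2 + x^5) has coefficients 1,0,1,0,0,1 for degrees 0…5.
(1 + x + x^2) has coefficients 1,1,1,0,0,0,0,0 for degrees 0…7.
Finally multiplying by (1 + x + x^2 + x^3 + x^4 + x^5), the product of all factors after the first has coefficients 1,2,3,3,3,3,2,1 for degrees 0…7.
[x^7] = 1·1 + 1·3 + 1·3 = 7.

7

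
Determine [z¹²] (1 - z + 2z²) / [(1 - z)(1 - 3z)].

708587

The denominator gives the recurrence a_n = 4a_(n−1) − 3a_(n−2) for n ≥ 3; the numerator fixes a_0 = 1, a_1 = 3, a_2 = 11.
Iterating: 1, 3, 11, 35, 107, 323, 971, 2915, 8747, 26243, 78731, 236195, 708587, so a_12 = 708587.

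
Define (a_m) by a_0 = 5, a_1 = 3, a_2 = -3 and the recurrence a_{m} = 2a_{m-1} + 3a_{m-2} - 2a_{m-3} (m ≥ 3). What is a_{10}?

-13483

The ordinary generating function has denominator 1 - 2q - 3q^2 + 2q^3.
Iterating the recurrence: a_0,…,a_{10} = 5, 3, -3, -7, -29, -73, -219, -599, -1709, -4777, -13483.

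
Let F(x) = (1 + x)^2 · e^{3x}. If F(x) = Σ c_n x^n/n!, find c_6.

6075

The EGF product rule gives c_6 = Σ_{k_1+k_2=6} C(6; k_1,k_2) · ∏ g_i(k_i), where (1+x)^2 gives the falling factorial (2)_k; e^{3x} gives (3)^k.
g_1(k) for k = 0…6: 1, 2, 2, 0, 0, 0, 0.
g_2(k) for k = 0…6: 1, 3, 9, 27, 81, 243, 729.
c_6 = Σ_k C(6,k)·g_1(k)·g_2(6−k) = 1·1·729 + 6·2·243 + 15·2·81 = 729 + 2916 + 2430 = 6075.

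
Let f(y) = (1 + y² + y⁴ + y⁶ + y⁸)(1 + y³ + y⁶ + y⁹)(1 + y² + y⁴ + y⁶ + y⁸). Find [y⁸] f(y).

7

(1 + y² + y⁴ + y⁶ + y⁸) has coefficients 1,0,1,0,1,0,1,0,1 for degrees 0…8.
(1 + y³ + y⁶ + y⁹) has coefficients 1,0,0,1,0,0,1,0,0 for degrees 0…8.
Finally multiplying by (1 + y² + y⁴ + y⁶ + y⁸), the product of all factors after the first has coefficients 1,0,1,1,1,1,2,1,2 for degrees 0…8.
[y⁸] = 1·2 + 1·2 + 1·1 + 1·1 + 1·1 = 7.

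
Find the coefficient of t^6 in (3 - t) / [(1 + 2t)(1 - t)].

150

Partial fractions give a closed form: a_n = (7/3)·(-2)^n + (2/3)·1^n.
At n = 6: a_6 = 150.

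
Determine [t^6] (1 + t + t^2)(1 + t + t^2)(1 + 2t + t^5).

(1 + t + t^2) has coefficients 1,1,1 for degrees 0…2.
(1 + t + t^2) has coefficients 1,1,1,0,0,0,0 for degrees 0…6.
Finally multiplying by (1 + 2t + t^5), the product of all factors after the first has coefficients 1,3,3,2,0,1,1 for degrees 0…6.
[t^6] = 1·1 + 1·1 + 1·0 = 2.

2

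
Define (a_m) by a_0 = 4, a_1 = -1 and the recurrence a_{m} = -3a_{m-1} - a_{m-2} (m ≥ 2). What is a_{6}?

The ordinary generating function has denominator 1 + 3x + x^2.
Iterating the recurrence: a_0,…,a_{6} = 4, -1, -1, 4, -11, 29, -76.

-76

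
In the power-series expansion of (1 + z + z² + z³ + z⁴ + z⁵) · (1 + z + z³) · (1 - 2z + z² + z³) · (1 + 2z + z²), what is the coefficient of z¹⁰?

8

(1 + z + z² + z³ + z⁴ + z⁵) has coefficients 1,1,1,1,1,1 for degrees 0…5.
(1 + z + z³) has coefficients 1,1,0,1,0,0,0,0,0,0,0 for degrees 0…10.
Multiplying by (1 - 2z + z² + z³) gives running coefficients 1,-1,-1,3,-1,1,1,0,0,0,0 for degrees 0…10.
Finally multiplying by (1 + 2z + z²), the product of all factors after the first has coefficients 1,1,-2,0,4,2,2,3,1,0,0 for degrees 0…10.
[z¹⁰] = 1·0 + 1·0 + 1·1 + 1·3 + 1·2 + 1·2 = 8.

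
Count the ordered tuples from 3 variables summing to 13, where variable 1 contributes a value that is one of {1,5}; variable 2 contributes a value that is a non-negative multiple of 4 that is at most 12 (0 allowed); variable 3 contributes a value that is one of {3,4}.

2

The generating function for the choices is (x + x^5)·(1 + x^4 + x^8 + x^12)·(x^3 + x^4); the count is [x^13].
(x + x^5) has coefficients 0,1,0,0,0,1 for degrees 0…5.
(1 + x^4 + x^8 + x^12) has coefficients 1,0,0,0,1,0,0,0,1,0,0,0,1,0 for degrees 0…13.
Finally multiplying by (x^3 + x^4), the product of all factors after the first has coefficients 0,0,0,1,1,0,0,1,1,0,0,1,1,0 for degrees 0…13.
[x^13] = 1·1 + 1·1 = 2.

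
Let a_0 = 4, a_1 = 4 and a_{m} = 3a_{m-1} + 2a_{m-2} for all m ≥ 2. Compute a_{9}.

139684

The ordinary generating function has denominator 1 - 3x - 2x^2.
Iterating the recurrence: a_0,…,a_{9} = 4, 4, 20, 68, 244, 868, 3092, 11012, 39220, 139684.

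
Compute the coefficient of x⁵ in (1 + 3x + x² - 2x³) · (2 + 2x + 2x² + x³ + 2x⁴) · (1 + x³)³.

33

(1 + 3x + x² - 2x³) has coefficients 1,3,1,-2 for degrees 0…3.
(2 + 2x + 2x² + x³ + 2x⁴) has coefficients 2,2,2,1,2,0 for degrees 0…5.
Finally multiplying by (1 + x³)³, the product of all factors after the first has coefficients 2,2,2,7,8,6 for degrees 0…5.
[x⁵] = 1·6 + 3·8 + 1·7 − 2·2 = 33.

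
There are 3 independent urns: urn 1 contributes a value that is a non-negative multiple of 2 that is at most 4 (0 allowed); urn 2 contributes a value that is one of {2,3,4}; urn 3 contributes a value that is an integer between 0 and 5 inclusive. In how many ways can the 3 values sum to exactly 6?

7

The generating function for the choices is (1 + t^2 + t^4)·(t^2 + t^3 + t^4)·(1 + t + t^2 + t^3 + t^4 + t^5); the count is [t^6].
(1 + t^2 + t^4) has coefficients 1,0,1,0,1 for degrees 0…4.
(t^2 + t^3 + t^4) has coefficients 0,0,1,1,1,0,0 for degrees 0…6.
Finally multiplying by (1 + t + t^2 + t^3 + t^4 + t^5), the product of all factors after the first has coefficients 0,0,1,2,3,3,3 for degrees 0…6.
[t^6] = 1·3 + 1·3 + 1·1 = 7.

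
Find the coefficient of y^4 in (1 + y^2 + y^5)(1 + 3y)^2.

9

(1 + y^2 + y^5) has coefficients 1,0,1,0,0 for degrees 0…4.
(1 + 3y)^2 has coefficients 1,6,9,0,0 for degrees 0…4.
[y^4] = 1·0 + 1·9 = 9.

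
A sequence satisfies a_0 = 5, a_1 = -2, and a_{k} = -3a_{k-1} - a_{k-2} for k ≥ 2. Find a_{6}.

13

The ordinary generating function has denominator 1 + 3t + t^2.
Iterating the recurrence: a_0,…,a_{6} = 5, -2, 1, -1, 2, -5, 13.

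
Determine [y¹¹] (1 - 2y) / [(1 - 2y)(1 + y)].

Partial fractions give a closed form: a_n = (1)·(-1)^n.
At n = 11: a_11 = -1.

-1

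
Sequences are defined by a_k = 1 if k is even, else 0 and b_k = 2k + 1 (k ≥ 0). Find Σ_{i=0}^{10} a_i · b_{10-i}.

66

This is [x^10] in the product of the two ordinary generating functions.
Σ = 1·21 + 0·19 + 1·17 + 0·15 + 1·13 + 0·11 + 1·9 + 0·7 + 1·5 + 0·3 + 1·1 = 66.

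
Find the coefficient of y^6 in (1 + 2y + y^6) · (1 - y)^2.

(1 + 2y + y^6) has coefficients 1,2,0,0,0,0,1 for degrees 0…6.
(1 - y)^2 has coefficients 1,-2,1,0,0,0,0 for degrees 0…6.
[y^6] = 1·0 + 2·0 + 1·1 = 1.

1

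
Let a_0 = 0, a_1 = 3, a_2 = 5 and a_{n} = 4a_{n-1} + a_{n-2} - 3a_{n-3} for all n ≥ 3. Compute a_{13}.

26739225

The ordinary generating function has denominator 1 - 4z - z^2 + 3z^3.
Iterating the recurrence: a_0,…,a_{13} = 0, 3, 5, 23, 88, 360, 1459, 5932, 24107, 97983, 398243, 1618634, 6578830, 26739225.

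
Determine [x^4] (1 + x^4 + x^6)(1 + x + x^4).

(1 + x^4 + x^6) has coefficients 1,0,0,0,1 for degrees 0…4.
(1 + x + x^4) has coefficients 1,1,0,0,1 for degrees 0…4.
[x^4] = 1·1 + 1·1 = 2.

2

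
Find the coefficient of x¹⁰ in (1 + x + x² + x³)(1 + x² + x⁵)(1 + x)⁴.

11

(1 + x + x² + x³) has coefficients 1,1,1,1 for degrees 0…3.
(1 + x² + x⁵) has coefficients 1,0,1,0,0,1,0,0,0,0,0 for degrees 0…10.
Finally multiplying by (1 + x)⁴, the product of all factors after the first has coefficients 1,4,7,8,7,5,5,6,4,1,0 for degrees 0…10.
[x¹⁰] = 1·0 + 1·1 + 1·4 + 1·6 = 11.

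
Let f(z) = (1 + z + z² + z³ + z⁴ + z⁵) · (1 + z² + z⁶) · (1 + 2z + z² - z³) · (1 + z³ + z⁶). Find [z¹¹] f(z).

14

(1 + z + z² + z³ + z⁴ + z⁵) has coefficients 1,1,1,1,1,1 for degrees 0…5.
(1 + z² + z⁶) has coefficients 1,0,1,0,0,0,1,0,0,0,0,0 for degrees 0…11.
Multiplying by (1 + 2z + z² - z³) gives running coefficients 1,2,2,1,1,-1,1,2,1,-1,0,0 for degrees 0…11.
Finally multiplying by (1 + z³ + z⁶), the product of all factors after the first has coefficients 1,2,2,2,3,1,3,5,2,1,3,0 for degrees 0…11.
[z¹¹] = 1·0 + 1·3 + 1·1 + 1·2 + 1·5 + 1·3 = 14.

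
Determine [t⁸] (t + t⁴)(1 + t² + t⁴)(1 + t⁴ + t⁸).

(t + t⁴) has coefficients 0,1,0,0,1 for degrees 0…4.
(1 + t² + t⁴) has coefficients 1,0,1,0,1,0,0,0,0 for degrees 0…8.
Finally multiplying by (1 + t⁴ + t⁸), the product of all factors after the first has coefficients 1,0,1,0,2,0,1,0,2 for degrees 0…8.
[t⁸] = 1·0 + 1·2 = 2.

2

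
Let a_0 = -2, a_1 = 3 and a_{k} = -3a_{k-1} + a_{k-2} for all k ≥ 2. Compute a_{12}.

The ordinary generating function has denominator 1 + 3x - x^2.
Iterating the recurrence: a_0,…,a_{12} = -2, 3, -11, 36, -119, 393, -1298, 4287, -14159, 46764, -154451, 510117, -1684802.

-1684802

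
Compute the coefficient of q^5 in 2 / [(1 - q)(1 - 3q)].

Partial fractions give a closed form: a_n = (-1)·1^n + (3)·3^n.
At n = 5: a_5 = 728.

728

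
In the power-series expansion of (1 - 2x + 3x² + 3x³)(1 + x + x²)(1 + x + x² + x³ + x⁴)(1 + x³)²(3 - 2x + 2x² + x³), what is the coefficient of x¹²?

114

(1 - 2x + 3x² + 3x³) has coefficients 1,-2,3,3 for degrees 0…3.
(1 + x + x²) has coefficients 1,1,1,0,0,0,0,0,0,0,0,0,0 for degrees 0…12.
Multiplying by (1 + x + x² + x³ + x⁴) gives running coefficients 1,2,3,3,3,2,1,0,0,0,0,0,0 for degrees 0…12.
Multiplying by (1 + x³)² gives running coefficients 1,2,3,5,7,8,8,8,7,5,3,2,1 for degrees 0…12.
Finally multiplying by (3 - 2x + 2x² + x³), the product of all factors after the first has coefficients 3,4,7,14,19,23,27,31,29,25,21,17,10 for degrees 0…12.
[x¹²] = 1·10 − 2·17 + 3·21 + 3·25 = 114.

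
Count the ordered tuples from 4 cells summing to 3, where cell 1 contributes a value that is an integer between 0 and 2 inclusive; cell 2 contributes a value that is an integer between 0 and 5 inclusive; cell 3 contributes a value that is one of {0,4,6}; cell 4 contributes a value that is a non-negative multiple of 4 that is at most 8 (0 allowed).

The generating function for the choices is (1 + z + z^2)·(1 + z + z^2 + z^3 + z^4 + z^5)·(1 + z^4 + z^6)·(1 + z^4 + z^8); the count is [z^3].
(1 + z + z^2) has coefficients 1,1,1 for degrees 0…2.
(1 + z + z^2 + z^3 + z^4 + z^5) has coefficients 1,1,1,1 for degrees 0…3.
Multiplying by (1 + z^4 + z^6) gives running coefficients 1,1,1,1 for degrees 0…3.
Finally multiplying by (1 + z^4 + z^8), the product of all factors after the first has coefficients 1,1,1,1 for degrees 0…3.
[z^3] = 1·1 + 1·1 + 1·1 = 3.

3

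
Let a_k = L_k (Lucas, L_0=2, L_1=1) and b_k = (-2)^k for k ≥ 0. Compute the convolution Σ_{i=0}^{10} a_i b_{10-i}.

2103

Write out a_i and b_{10-i} for i = 0,…,10 and sum the products.
Σ = 2·1024 + 1·(-512) + 3·256 + 4·(-128) + 7·64 + 11·(-32) + 18·16 + 29·(-8) + 47·4 + 76·(-2) + 123·1 = 2103.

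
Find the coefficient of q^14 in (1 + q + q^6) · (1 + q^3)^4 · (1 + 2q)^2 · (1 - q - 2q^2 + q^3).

5

(1 + q + q^6) has coefficients 1,1,0,0,0,0,1 for degrees 0…6.
(1 + q^3)^4 has coefficients 1,0,0,4,0,0,6,0,0,4,0,0,1,0,0 for degrees 0…14.
Multiplying by (1 + 2q)^2 gives running coefficients 1,4,4,4,16,16,6,24,24,4,16,16,1,4,4 for degrees 0…14.
Finally multiplying by (1 - q - 2q^2 + q^3), the product of all factors after the first has coefficients 1,3,-2,-7,8,-4,-38,2,4,-62,-12,16,-43,-13,14 for degrees 0…14.
[q^14] = 1·14 + 1·(-13) + 1·4 = 5.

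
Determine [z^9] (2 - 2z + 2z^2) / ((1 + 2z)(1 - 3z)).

17654

The denominator gives the recurrence a_n = a_(n−1) + 6a_(n−2) for n ≥ 3; the numerator fixes a_0 = 2, a_1 = 0, a_2 = 14.
Iterating: 2, 0, 14, 14, 98, 182, 770, 1862, 6482, 17654, so a_9 = 17654.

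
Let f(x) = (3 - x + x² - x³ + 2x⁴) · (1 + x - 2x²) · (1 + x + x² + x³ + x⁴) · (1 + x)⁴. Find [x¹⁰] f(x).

(3 - x + x² - x³ + 2x⁴) has coefficients 3,-1,1,-1,2 for degrees 0…4.
(1 + x - 2x²) has coefficients 1,1,-2,0,0,0,0,0,0,0,0 for degrees 0…10.
Multiplying by (1 + x + x² + x³ + x⁴) gives running coefficients 1,2,0,0,0,-1,-2,0,0,0,0 for degrees 0…10.
Finally multiplying by (1 + x)⁴, the product of all factors after the first has coefficients 1,6,14,16,9,1,-6,-14,-16,-9,-2 for degrees 0…10.
[x¹⁰] = 3·(-2) − 1·(-9) + 1·(-16) − 1·(-14) + 2·(-6) = -11.

-11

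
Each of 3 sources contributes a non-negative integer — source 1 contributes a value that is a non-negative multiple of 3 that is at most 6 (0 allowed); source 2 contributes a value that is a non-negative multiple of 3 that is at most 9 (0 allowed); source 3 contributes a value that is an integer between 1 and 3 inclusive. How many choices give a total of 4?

2

The generating function for the choices is (1 + x^3 + x^6)·(1 + x^3 + x^6 + x^9)·(x + x^2 + x^3); the count is [x^4].
(1 + x^3 + x^6) has coefficients 1,0,0,1,0 for degrees 0…4.
(1 + x^3 + x^6 + x^9) has coefficients 1,0,0,1,0 for degrees 0…4.
Finally multiplying by (x + x^2 + x^3), the product of all factors after the first has coefficients 0,1,1,1,1 for degrees 0…4.
[x^4] = 1·1 + 1·1 = 2.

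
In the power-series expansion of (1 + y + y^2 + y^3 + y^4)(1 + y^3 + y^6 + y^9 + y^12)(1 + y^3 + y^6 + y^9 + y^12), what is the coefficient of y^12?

(1 + y + y^2 + y^3 + y^4) has coefficients 1,1,1,1,1 for degrees 0…4.
(1 + y^3 + y^6 + y^9 + y^12) has coefficients 1,0,0,1,0,0,1,0,0,1,0,0,1 for degrees 0…12.
Finally multiplying by (1 + y^3 + y^6 + y^9 + y^12), the product of all factors after the first has coefficients 1,0,0,2,0,0,3,0,0,4,0,0,5 for degrees 0…12.
[y^12] = 1·5 + 1·0 + 1·0 + 1·4 + 1·0 = 9.

9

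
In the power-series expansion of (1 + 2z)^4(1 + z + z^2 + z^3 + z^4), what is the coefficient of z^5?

80

(1 + 2z)^4 has coefficients 1,8,24,32,16 for degrees 0…4.
(1 + z + z^2 + z^3 + z^4) has coefficients 1,1,1,1,1,0 for degrees 0…5.
[z^5] = 1·0 + 8·1 + 24·1 + 32·1 + 16·1 = 80.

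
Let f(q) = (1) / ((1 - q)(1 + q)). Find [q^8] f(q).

1

Partial fractions give a closed form: a_n = (1/2)·1^n + (1/2)·(-1)^n.
At n = 8: a_8 = 1.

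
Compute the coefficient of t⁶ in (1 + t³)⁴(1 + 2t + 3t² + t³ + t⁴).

(1 + t³)⁴ has coefficients 1,0,0,4,0,0,6 for degrees 0…6.
(1 + 2t + 3t² + t³ + t⁴) has coefficients 1,2,3,1,1,0,0 for degrees 0…6.
[t⁶] = 1·0 + 4·1 + 6·1 = 10.

10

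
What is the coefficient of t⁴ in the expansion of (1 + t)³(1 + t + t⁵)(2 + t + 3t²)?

24

(1 + t)³ has coefficients 1,3,3,1 for degrees 0…3.
(1 + t + t⁵) has coefficients 1,1,0,0,0 for degrees 0…4.
Finally multiplying by (2 + t + 3t²), the product of all factors after the first has coefficients 2,3,4,3,0 for degrees 0…4.
[t⁴] = 1·0 + 3·3 + 3·4 + 1·3 = 24.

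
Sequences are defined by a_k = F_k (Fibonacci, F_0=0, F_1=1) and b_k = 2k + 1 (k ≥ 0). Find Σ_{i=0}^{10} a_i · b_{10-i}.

585

The convolution is the x^10 coefficient of A(x)B(x).
Σ = 0·21 + 1·19 + 1·17 + 2·15 + 3·13 + 5·11 + 8·9 + 13·7 + 21·5 + 34·3 + 55·1 = 585.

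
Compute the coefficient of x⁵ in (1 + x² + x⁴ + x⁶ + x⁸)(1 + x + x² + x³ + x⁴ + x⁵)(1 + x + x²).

(1 + x² + x⁴ + x⁶ + x⁸) has coefficients 1,0,1,0,1,0 for degrees 0…5.
(1 + x + x² + x³ + x⁴ + x⁵) has coefficients 1,1,1,1,1,1 for degrees 0…5.
Finally multiplying by (1 + x + x²), the product of all factors after the first has coefficients 1,2,3,3,3,3 for degrees 0…5.
[x⁵] = 1·3 + 1·3 + 1·2 = 8.

8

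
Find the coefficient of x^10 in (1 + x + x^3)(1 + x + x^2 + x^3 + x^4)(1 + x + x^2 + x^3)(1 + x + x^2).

(1 + x + x^3) has coefficients 1,1,0,1 for degrees 0…3.
(1 + x + x^2 + x^3 + x^4) has coefficients 1,1,1,1,1,0,0,0,0,0,0 for degrees 0…10.
Multiplying by (1 + x + x^2 + x^3) gives running coefficients 1,2,3,4,4,3,2,1,0,0,0 for degrees 0…10.
Finally multiplying by (1 + x + x^2), the product of all factors after the first has coefficients 1,3,6,9,11,11,9,6,3,1,0 for degrees 0…10.
[x^10] = 1·0 + 1·1 + 1·6 = 7.

7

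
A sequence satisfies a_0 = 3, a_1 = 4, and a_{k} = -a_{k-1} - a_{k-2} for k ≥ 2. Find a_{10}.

4

The ordinary generating function has denominator 1 + z + z^2.
Iterating the recurrence: a_0,…,a_{10} = 3, 4, -7, 3, 4, -7, 3, 4, -7, 3, 4.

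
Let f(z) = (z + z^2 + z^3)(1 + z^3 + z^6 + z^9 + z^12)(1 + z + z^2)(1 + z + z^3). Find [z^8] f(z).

(z + z^2 + z^3) has coefficients 0,1,1,1 for degrees 0…3.
(1 + z^3 + z^6 + z^9 + z^12) has coefficients 1,0,0,1,0,0,1,0,0 for degrees 0…8.
Multiplying by (1 + z + z^2) gives running coefficients 1,1,1,1,1,1,1,1,1 for degrees 0…8.
Finally multiplying by (1 + z + z^3), the product of all factors after the first has coefficients 1,2,2,3,3,3,3,3,3 for degrees 0…8.
[z^8] = 1·3 + 1·3 + 1·3 = 9.

9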